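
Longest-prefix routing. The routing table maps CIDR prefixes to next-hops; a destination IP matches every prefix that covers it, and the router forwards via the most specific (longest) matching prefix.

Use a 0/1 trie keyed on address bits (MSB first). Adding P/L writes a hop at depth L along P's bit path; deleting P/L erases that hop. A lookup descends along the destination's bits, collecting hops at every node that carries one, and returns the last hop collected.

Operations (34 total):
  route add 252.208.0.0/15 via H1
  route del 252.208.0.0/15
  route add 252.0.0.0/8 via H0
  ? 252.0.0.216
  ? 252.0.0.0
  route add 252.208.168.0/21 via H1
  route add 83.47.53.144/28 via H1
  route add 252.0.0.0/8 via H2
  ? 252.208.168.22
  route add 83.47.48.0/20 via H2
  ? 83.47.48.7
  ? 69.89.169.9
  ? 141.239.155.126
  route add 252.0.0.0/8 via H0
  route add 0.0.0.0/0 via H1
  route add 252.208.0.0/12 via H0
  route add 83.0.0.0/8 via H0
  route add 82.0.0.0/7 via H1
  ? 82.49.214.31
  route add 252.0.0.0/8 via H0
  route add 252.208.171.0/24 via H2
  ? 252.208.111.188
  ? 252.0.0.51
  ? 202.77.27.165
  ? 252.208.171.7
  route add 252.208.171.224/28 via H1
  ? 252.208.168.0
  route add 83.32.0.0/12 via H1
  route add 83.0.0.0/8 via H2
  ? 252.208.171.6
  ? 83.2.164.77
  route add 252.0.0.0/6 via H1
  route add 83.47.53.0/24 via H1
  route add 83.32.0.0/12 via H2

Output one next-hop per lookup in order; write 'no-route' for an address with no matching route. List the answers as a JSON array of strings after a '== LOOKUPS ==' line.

Trace:
  + 252.208.0.0/15 (H1) depth=15
  del 252.208.0.0/15 (clear depth 15)
  + 252.0.0.0/8 (H0) depth=8
  lookup 252.0.0.216: bits 11111100 walk d0:-→d1:-→d2:-→d3:-→d4:-→d5:-→d6:-→d7:-→d8:H0 -> H0
  lookup 252.0.0.0: bits 11111100 walk d0:-→d1:-→d2:-→d3:-→d4:-→d5:-→d6:-→d7:-→d8:H0 -> H0
  + 252.208.168.0/21 (H1) depth=21
  + 83.47.53.144/28 (H1) depth=28
  + 252.0.0.0/8 (H2) depth=8
  lookup 252.208.168.22: bits 111111001101000010101 walk d0:-→d1:-→d2:-→d3:-→d4:-→d5:-→d6:-→d7:-→d8:H2→d9:-→d10:-→d11:-→d12:-→d13:-→d14:-→d15:-→d16:-→d17:-→d18:-→d19:-→d20:-→d21:H1 -> H1
  + 83.47.48.0/20 (H2) depth=20
  lookup 83.47.48.7: bits 010100110010111100110 walk d0:-→d1:-→d2:-→d3:-→d4:-→d5:-→d6:-→d7:-→d8:-→d9:-→d10:-→d11:-→d12:-→d13:-→d14:-→d15:-→d16:-→d17:-→d18:-→d19:-→d20:H2→d21:- -> H2
  lookup 69.89.169.9: bits 010 walk d0:-→d1:-→d2:-→d3:- -> no-route
  lookup 141.239.155.126: bits 1 walk d0:-→d1:- -> no-route
  + 252.0.0.0/8 (H0) depth=8
  + 0.0.0.0/0 (H1) depth=0
  + 252.208.0.0/12 (H0) depth=12
  + 83.0.0.0/8 (H0) depth=8
  + 82.0.0.0/7 (H1) depth=7
  lookup 82.49.214.31: bits 0101001 walk d0:H1→d1:-→d2:-→d3:-→d4:-→d5:-→d6:-→d7:H1 -> H1
  + 252.0.0.0/8 (H0) depth=8
  + 252.208.171.0/24 (H2) depth=24
  lookup 252.208.111.188: bits 1111110011010000 walk d0:H1→d1:-→d2:-→d3:-→d4:-→d5:-→d6:-→d7:-→d8:H0→d9:-→d10:-→d11:-→d12:H0→d13:-→d14:-→d15:-→d16:- -> H0
  lookup 252.0.0.51: bits 11111100 walk d0:H1→d1:-→d2:-→d3:-→d4:-→d5:-→d6:-→d7:-→d8:H0 -> H0
  lookup 202.77.27.165: bits 11 walk d0:H1→d1:-→d2:- -> H1
  lookup 252.208.171.7: bits 111111001101000010101011 walk d0:H1→d1:-→d2:-→d3:-→d4:-→d5:-→d6:-→d7:-→d8:H0→d9:-→d10:-→d11:-→d12:H0→d13:-→d14:-→d15:-→d16:-→d17:-→d18:-→d19:-→d20:-→d21:H1→d22:-→d23:-→d24:H2 -> H2
  + 252.208.171.224/28 (H1) depth=28
  lookup 252.208.168.0: bits 1111110011010000101010 walk d0:H1→d1:-→d2:-→d3:-→d4:-→d5:-→d6:-→d7:-→d8:H0→d9:-→d10:-→d11:-→d12:H0→d13:-→d14:-→d15:-→d16:-→d17:-→d18:-→d19:-→d20:-→d21:H1→d22:- -> H1
  + 83.32.0.0/12 (H1) depth=12
  + 83.0.0.0/8 (H2) depth=8
  lookup 252.208.171.6: bits 111111001101000010101011 walk d0:H1→d1:-→d2:-→d3:-→d4:-→d5:-→d6:-→d7:-→d8:H0→d9:-→d10:-→d11:-→d12:H0→d13:-→d14:-→d15:-→d16:-→d17:-→d18:-→d19:-→d20:-→d21:H1→d22:-→d23:-→d24:H2 -> H2
  lookup 83.2.164.77: bits 0101001100 walk d0:H1→d1:-→d2:-→d3:-→d4:-→d5:-→d6:-→d7:H1→d8:H2→d9:-→d10:- -> H2
  + 252.0.0.0/6 (H1) depth=6
  + 83.47.53.0/24 (H1) depth=24
  + 83.32.0.0/12 (H2) depth=12

== LOOKUPS ==
["H0","H0","H1","H2","no-route","no-route","H1","H0","H0","H1","H2","H1","H2","H2"]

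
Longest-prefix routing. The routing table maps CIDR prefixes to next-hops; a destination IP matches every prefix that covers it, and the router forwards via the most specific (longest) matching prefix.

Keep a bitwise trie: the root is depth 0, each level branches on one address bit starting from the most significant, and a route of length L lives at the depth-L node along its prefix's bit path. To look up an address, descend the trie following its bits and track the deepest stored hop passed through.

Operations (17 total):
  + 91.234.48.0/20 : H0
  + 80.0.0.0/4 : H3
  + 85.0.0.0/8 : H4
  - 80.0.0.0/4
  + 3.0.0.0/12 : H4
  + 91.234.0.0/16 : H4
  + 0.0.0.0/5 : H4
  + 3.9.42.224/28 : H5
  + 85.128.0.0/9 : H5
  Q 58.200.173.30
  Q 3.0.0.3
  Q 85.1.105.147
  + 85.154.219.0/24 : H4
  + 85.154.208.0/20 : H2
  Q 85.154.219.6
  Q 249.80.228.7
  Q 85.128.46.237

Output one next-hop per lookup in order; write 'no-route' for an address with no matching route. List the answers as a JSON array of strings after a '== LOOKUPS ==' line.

Apply in order:
  add 91.234.48.0/20 -> H0 at depth 20
  add 80.0.0.0/4 -> H3 at depth 4
  add 85.0.0.0/8 -> H4 at depth 8
  del 80.0.0.0/4 (clear depth 4)
  add 3.0.0.0/12 -> H4 at depth 12
  add 91.234.0.0/16 -> H4 at depth 16
  add 0.0.0.0/5 -> H4 at depth 5
  add 3.9.42.224/28 -> H5 at depth 28
  add 85.128.0.0/9 -> H5 at depth 9
  lookup 58.200.173.30: bits 00 walk d0:-→d1:-→d2:- -> no-route
  lookup 3.0.0.3: bits 000000110000 walk d0:-→d1:-→d2:-→d3:-→d4:-→d5:H4→d6:-→d7:-→d8:-→d9:-→d10:-→d11:-→d12:H4 -> H4
  lookup 85.1.105.147: bits 01010101 walk d0:-→d1:-→d2:-→d3:-→d4:-→d5:-→d6:-→d7:-→d8:H4 -> H4
  add 85.154.219.0/24 -> H4 at depth 24
  add 85.154.208.0/20 -> H2 at depth 20
  lookup 85.154.219.6: bits 010101011001101011011011 walk d0:-→d1:-→d2:-→d3:-→d4:-→d5:-→d6:-→d7:-→d8:H4→d9:H5→d10:-→d11:-→d12:-→d13:-→d14:-→d15:-→d16:-→d17:-→d18:-→d19:-→d20:H2→d21:-→d22:-→d23:-→d24:H4 -> H4
  lookup 249.80.228.7: bits ε walk d0:- -> no-route
  lookup 85.128.46.237: bits 01010101100 walk d0:-→d1:-→d2:-→d3:-→d4:-→d5:-→d6:-→d7:-→d8:H4→d9:H5→d10:-→d11:- -> H5

== LOOKUPS ==
["no-route","H4","H4","H4","no-route","H5"]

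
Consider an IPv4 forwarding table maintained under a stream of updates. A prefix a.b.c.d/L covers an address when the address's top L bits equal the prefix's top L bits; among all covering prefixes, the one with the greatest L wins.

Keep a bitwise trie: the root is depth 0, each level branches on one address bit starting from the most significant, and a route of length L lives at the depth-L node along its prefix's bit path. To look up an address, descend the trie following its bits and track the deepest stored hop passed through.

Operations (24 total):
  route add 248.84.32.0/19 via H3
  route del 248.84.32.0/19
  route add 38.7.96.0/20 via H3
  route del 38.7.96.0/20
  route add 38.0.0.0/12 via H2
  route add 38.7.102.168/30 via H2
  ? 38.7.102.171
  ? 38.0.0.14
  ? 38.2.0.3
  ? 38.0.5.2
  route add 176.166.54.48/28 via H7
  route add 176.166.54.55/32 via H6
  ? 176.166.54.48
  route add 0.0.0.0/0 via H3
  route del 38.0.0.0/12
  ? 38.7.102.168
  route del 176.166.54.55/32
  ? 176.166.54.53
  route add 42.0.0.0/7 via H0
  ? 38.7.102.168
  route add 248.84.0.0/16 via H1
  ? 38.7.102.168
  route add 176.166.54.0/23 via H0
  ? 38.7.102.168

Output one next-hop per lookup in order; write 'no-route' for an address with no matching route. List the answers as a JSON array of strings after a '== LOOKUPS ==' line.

Process each operation:
  add 248.84.32.0/19 -> H3 at depth 19
  - 248.84.32.0/19 clear@19
  add 38.7.96.0/20 -> H3 at depth 20
  - 38.7.96.0/20 clear@20
  add 38.0.0.0/12 -> H2 at depth 12
  add 38.7.102.168/30 -> H2 at depth 30
  Q 38.7.102.171: descend 001001100000011101100110101010 ; hops seen [H2,H2] ; pick H2
  Q 38.0.0.14: descend 0010011000000 ; hops seen [H2] ; pick H2
  Q 38.2.0.3: descend 0010011000000 ; hops seen [H2] ; pick H2
  Q 38.0.5.2: descend 0010011000000 ; hops seen [H2] ; pick H2
  add 176.166.54.48/28 -> H7 at depth 28
  add 176.166.54.55/32 -> H6 at depth 32
  Q 176.166.54.48: descend 10110000101001100011011000110 ; hops seen [H7] ; pick H7
  add 0.0.0.0/0 -> H3 at depth 0
  - 38.0.0.0/12 clear@12
  Q 38.7.102.168: descend 001001100000011101100110101010 ; hops seen [H3,H2] ; pick H2
  - 176.166.54.55/32 clear@32
  Q 176.166.54.53: descend 101100001010011000110110001101 ; hops seen [H3,H7] ; pick H7
  add 42.0.0.0/7 -> H0 at depth 7
  Q 38.7.102.168: descend 001001100000011101100110101010 ; hops seen [H3,H2] ; pick H2
  add 248.84.0.0/16 -> H1 at depth 16
  Q 38.7.102.168: descend 001001100000011101100110101010 ; hops seen [H3,H2] ; pick H2
  add 176.166.54.0/23 -> H0 at depth 23
  Q 38.7.102.168: descend 001001100000011101100110101010 ; hops seen [H3,H2] ; pick H2

== LOOKUPS ==
["H2","H2","H2","H2","H7","H2","H7","H2","H2","H2"]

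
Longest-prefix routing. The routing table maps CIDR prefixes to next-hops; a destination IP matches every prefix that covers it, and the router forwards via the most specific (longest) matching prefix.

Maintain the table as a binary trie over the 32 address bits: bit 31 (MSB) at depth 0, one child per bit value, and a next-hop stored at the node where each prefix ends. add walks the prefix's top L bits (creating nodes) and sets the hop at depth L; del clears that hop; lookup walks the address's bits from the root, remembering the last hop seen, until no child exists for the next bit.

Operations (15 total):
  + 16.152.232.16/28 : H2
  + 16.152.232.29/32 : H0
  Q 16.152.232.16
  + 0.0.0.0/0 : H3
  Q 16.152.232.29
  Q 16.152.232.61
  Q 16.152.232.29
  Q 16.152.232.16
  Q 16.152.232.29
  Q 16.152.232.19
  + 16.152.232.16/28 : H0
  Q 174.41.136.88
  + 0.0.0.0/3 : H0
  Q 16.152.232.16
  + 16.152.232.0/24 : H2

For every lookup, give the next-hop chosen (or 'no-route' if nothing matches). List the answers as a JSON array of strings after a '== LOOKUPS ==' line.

Apply in order:
  add 16.152.232.16/28 -> H2 at depth 28
  add 16.152.232.29/32 -> H0 at depth 32
  lookup 16.152.232.16: bits 0001000010011000111010000001 walk d0:-→d1:-→d2:-→d3:-→d4:-→d5:-→d6:-→d7:-→d8:-→d9:-→d10:-→d11:-→d12:-→d13:-→d14:-→d15:-→d16:-→d17:-→d18:-→d19:-→d20:-→d21:-→d22:-→d23:-→d24:-→d25:-→d26:-→d27:-→d28:H2 -> H2
  add 0.0.0.0/0 -> H3 at depth 0
  lookup 16.152.232.29: bits 00010000100110001110100000011101 walk d0:H3→d1:-→d2:-→d3:-→d4:-→d5:-→d6:-→d7:-→d8:-→d9:-→d10:-→d11:-→d12:-→d13:-→d14:-→d15:-→d16:-→d17:-→d18:-→d19:-→d20:-→d21:-→d22:-→d23:-→d24:-→d25:-→d26:-→d27:-→d28:H2→d29:-→d30:-→d31:-→d32:H0 -> H0
  lookup 16.152.232.61: bits 00010000100110001110100000 walk d0:H3→d1:-→d2:-→d3:-→d4:-→d5:-→d6:-→d7:-→d8:-→d9:-→d10:-→d11:-→d12:-→d13:-→d14:-→d15:-→d16:-→d17:-→d18:-→d19:-→d20:-→d21:-→d22:-→d23:-→d24:-→d25:-→d26:- -> H3
  lookup 16.152.232.29: bits 00010000100110001110100000011101 walk d0:H3→d1:-→d2:-→d3:-→d4:-→d5:-→d6:-→d7:-→d8:-→d9:-→d10:-→d11:-→d12:-→d13:-→d14:-→d15:-→d16:-→d17:-→d18:-→d19:-→d20:-→d21:-→d22:-→d23:-→d24:-→d25:-→d26:-→d27:-→d28:H2→d29:-→d30:-→d31:-→d32:H0 -> H0
  lookup 16.152.232.16: bits 0001000010011000111010000001 walk d0:H3→d1:-→d2:-→d3:-→d4:-→d5:-→d6:-→d7:-→d8:-→d9:-→d10:-→d11:-→d12:-→d13:-→d14:-→d15:-→d16:-→d17:-→d18:-→d19:-→d20:-→d21:-→d22:-→d23:-→d24:-→d25:-→d26:-→d27:-→d28:H2 -> H2
  lookup 16.152.232.29: bits 00010000100110001110100000011101 walk d0:H3→d1:-→d2:-→d3:-→d4:-→d5:-→d6:-→d7:-→d8:-→d9:-→d10:-→d11:-→d12:-→d13:-→d14:-→d15:-→d16:-→d17:-→d18:-→d19:-→d20:-→d21:-→d22:-→d23:-→d24:-→d25:-→d26:-→d27:-→d28:H2→d29:-→d30:-→d31:-→d32:H0 -> H0
  lookup 16.152.232.19: bits 0001000010011000111010000001 walk d0:H3→d1:-→d2:-→d3:-→d4:-→d5:-→d6:-→d7:-→d8:-→d9:-→d10:-→d11:-→d12:-→d13:-→d14:-→d15:-→d16:-→d17:-→d18:-→d19:-→d20:-→d21:-→d22:-→d23:-→d24:-→d25:-→d26:-→d27:-→d28:H2 -> H2
  add 16.152.232.16/28 -> H0 at depth 28
  lookup 174.41.136.88: bits ε walk d0:H3 -> H3
  add 0.0.0.0/3 -> H0 at depth 3
  lookup 16.152.232.16: bits 0001000010011000111010000001 walk d0:H3→d1:-→d2:-→d3:H0→d4:-→d5:-→d6:-→d7:-→d8:-→d9:-→d10:-→d11:-→d12:-→d13:-→d14:-→d15:-→d16:-→d17:-→d18:-→d19:-→d20:-→d21:-→d22:-→d23:-→d24:-→d25:-→d26:-→d27:-→d28:H0 -> H0
  add 16.152.232.0/24 -> H2 at depth 24

== LOOKUPS ==
["H2","H0","H3","H0","H2","H0","H2","H3","H0"]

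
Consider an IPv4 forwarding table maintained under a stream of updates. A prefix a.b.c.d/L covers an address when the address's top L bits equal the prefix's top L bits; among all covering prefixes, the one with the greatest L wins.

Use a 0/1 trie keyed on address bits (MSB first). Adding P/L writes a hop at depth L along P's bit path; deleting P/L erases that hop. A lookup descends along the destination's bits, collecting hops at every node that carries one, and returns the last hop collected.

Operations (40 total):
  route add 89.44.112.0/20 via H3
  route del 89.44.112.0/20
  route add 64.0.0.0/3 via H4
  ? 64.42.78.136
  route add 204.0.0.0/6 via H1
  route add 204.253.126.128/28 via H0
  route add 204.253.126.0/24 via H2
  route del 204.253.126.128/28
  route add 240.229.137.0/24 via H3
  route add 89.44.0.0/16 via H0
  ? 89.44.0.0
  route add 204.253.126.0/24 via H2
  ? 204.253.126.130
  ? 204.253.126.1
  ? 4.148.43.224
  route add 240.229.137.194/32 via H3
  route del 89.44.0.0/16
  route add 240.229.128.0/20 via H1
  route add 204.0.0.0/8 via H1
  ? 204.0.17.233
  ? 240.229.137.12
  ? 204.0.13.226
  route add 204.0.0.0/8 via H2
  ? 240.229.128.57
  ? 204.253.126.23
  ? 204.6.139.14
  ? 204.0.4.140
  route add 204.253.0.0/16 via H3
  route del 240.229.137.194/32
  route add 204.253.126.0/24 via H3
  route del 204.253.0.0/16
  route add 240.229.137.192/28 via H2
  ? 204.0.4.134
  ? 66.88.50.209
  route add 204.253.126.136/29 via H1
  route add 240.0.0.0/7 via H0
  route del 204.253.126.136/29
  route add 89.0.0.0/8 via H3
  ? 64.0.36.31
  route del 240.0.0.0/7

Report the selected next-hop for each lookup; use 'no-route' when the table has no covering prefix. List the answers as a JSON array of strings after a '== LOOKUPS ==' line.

Trace:
  + 89.44.112.0/20 (H3) depth=20
  del 89.44.112.0/20 (clear depth 20)
  + 64.0.0.0/3 (H4) depth=3
  lookup 64.42.78.136: bits 010 walk d0:-→d1:-→d2:-→d3:H4 -> H4
  + 204.0.0.0/6 (H1) depth=6
  + 204.253.126.128/28 (H0) depth=28
  + 204.253.126.0/24 (H2) depth=24
  del 204.253.126.128/28 (clear depth 28)
  + 240.229.137.0/24 (H3) depth=24
  + 89.44.0.0/16 (H0) depth=16
  lookup 89.44.0.0: bits 01011001001011000 walk d0:-→d1:-→d2:-→d3:H4→d4:-→d5:-→d6:-→d7:-→d8:-→d9:-→d10:-→d11:-→d12:-→d13:-→d14:-→d15:-→d16:H0→d17:- -> H0
  + 204.253.126.0/24 (H2) depth=24
  lookup 204.253.126.130: bits 1100110011111101011111101000 walk d0:-→d1:-→d2:-→d3:-→d4:-→d5:-→d6:H1→d7:-→d8:-→d9:-→d10:-→d11:-→d12:-→d13:-→d14:-→d15:-→d16:-→d17:-→d18:-→d19:-→d20:-→d21:-→d22:-→d23:-→d24:H2→d25:-→d26:-→d27:-→d28:- -> H2
  lookup 204.253.126.1: bits 110011001111110101111110 walk d0:-→d1:-→d2:-→d3:-→d4:-→d5:-→d6:H1→d7:-→d8:-→d9:-→d10:-→d11:-→d12:-→d13:-→d14:-→d15:-→d16:-→d17:-→d18:-→d19:-→d20:-→d21:-→d22:-→d23:-→d24:H2 -> H2
  lookup 4.148.43.224: bits 0 walk d0:-→d1:- -> no-route
  + 240.229.137.194/32 (H3) depth=32
  del 89.44.0.0/16 (clear depth 16)
  + 240.229.128.0/20 (H1) depth=20
  + 204.0.0.0/8 (H1) depth=8
  lookup 204.0.17.233: bits 11001100 walk d0:-→d1:-→d2:-→d3:-→d4:-→d5:-→d6:H1→d7:-→d8:H1 -> H1
  lookup 240.229.137.12: bits 111100001110010110001001 walk d0:-→d1:-→d2:-→d3:-→d4:-→d5:-→d6:-→d7:-→d8:-→d9:-→d10:-→d11:-→d12:-→d13:-→d14:-→d15:-→d16:-→d17:-→d18:-→d19:-→d20:H1→d21:-→d22:-→d23:-→d24:H3 -> H3
  lookup 204.0.13.226: bits 11001100 walk d0:-→d1:-→d2:-→d3:-→d4:-→d5:-→d6:H1→d7:-→d8:H1 -> H1
  + 204.0.0.0/8 (H2) depth=8
  lookup 240.229.128.57: bits 11110000111001011000 walk d0:-→d1:-→d2:-→d3:-→d4:-→d5:-→d6:-→d7:-→d8:-→d9:-→d10:-→d11:-→d12:-→d13:-→d14:-→d15:-→d16:-→d17:-→d18:-→d19:-→d20:H1 -> H1
  lookup 204.253.126.23: bits 110011001111110101111110 walk d0:-→d1:-→d2:-→d3:-→d4:-→d5:-→d6:H1→d7:-→d8:H2→d9:-→d10:-→d11:-→d12:-→d13:-→d14:-→d15:-→d16:-→d17:-→d18:-→d19:-→d20:-→d21:-→d22:-→d23:-→d24:H2 -> H2
  lookup 204.6.139.14: bits 11001100 walk d0:-→d1:-→d2:-→d3:-→d4:-→d5:-→d6:H1→d7:-→d8:H2 -> H2
  lookup 204.0.4.140: bits 11001100 walk d0:-→d1:-→d2:-→d3:-→d4:-→d5:-→d6:H1→d7:-→d8:H2 -> H2
  + 204.253.0.0/16 (H3) depth=16
  del 240.229.137.194/32 (clear depth 32)
  + 204.253.126.0/24 (H3) depth=24
  del 204.253.0.0/16 (clear depth 16)
  + 240.229.137.192/28 (H2) depth=28
  lookup 204.0.4.134: bits 11001100 walk d0:-→d1:-→d2:-→d3:-→d4:-→d5:-→d6:H1→d7:-→d8:H2 -> H2
  lookup 66.88.50.209: bits 010 walk d0:-→d1:-→d2:-→d3:H4 -> H4
  + 204.253.126.136/29 (H1) depth=29
  + 240.0.0.0/7 (H0) depth=7
  del 204.253.126.136/29 (clear depth 29)
  + 89.0.0.0/8 (H3) depth=8
  lookup 64.0.36.31: bits 010 walk d0:-→d1:-→d2:-→d3:H4 -> H4
  del 240.0.0.0/7 (clear depth 7)

== LOOKUPS ==
["H4","H0","H2","H2","no-route","H1","H3","H1","H1","H2","H2","H2","H2","H4","H4"]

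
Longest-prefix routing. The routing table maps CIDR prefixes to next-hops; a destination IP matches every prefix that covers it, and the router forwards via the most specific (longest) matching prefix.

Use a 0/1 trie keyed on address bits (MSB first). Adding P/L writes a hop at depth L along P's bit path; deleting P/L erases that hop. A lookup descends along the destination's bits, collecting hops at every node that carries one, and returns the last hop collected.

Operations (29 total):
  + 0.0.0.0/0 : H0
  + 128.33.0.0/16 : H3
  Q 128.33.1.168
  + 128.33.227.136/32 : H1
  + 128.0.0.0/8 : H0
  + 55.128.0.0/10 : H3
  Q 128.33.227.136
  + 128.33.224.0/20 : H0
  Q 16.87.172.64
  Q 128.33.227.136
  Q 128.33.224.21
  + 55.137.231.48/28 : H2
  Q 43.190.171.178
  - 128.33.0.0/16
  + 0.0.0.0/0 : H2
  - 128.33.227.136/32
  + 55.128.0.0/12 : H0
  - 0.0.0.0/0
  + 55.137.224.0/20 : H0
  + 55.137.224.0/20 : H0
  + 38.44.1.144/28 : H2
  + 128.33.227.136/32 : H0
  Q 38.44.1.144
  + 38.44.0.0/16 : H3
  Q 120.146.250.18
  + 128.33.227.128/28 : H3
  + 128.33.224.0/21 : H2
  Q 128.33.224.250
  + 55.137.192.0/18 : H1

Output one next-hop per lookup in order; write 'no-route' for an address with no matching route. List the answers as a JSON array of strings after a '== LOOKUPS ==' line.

Apply in order:
  add 0.0.0.0/0 -> H0 at depth 0
  add 128.33.0.0/16 -> H3 at depth 16
  lookup 128.33.1.168: bits 1000000000100001 walk d0:H0→d1:-→d2:-→d3:-→d4:-→d5:-→d6:-→d7:-→d8:-→d9:-→d10:-→d11:-→d12:-→d13:-→d14:-→d15:-→d16:H3 -> H3
  add 128.33.227.136/32 -> H1 at depth 32
  add 128.0.0.0/8 -> H0 at depth 8
  add 55.128.0.0/10 -> H3 at depth 10
  lookup 128.33.227.136: bits 10000000001000011110001110001000 walk d0:H0→d1:-→d2:-→d3:-→d4:-→d5:-→d6:-→d7:-→d8:H0→d9:-→d10:-→d11:-→d12:-→d13:-→d14:-→d15:-→d16:H3→d17:-→d18:-→d19:-→d20:-→d21:-→d22:-→d23:-→d24:-→d25:-→d26:-→d27:-→d28:-→d29:-→d30:-→d31:-→d32:H1 -> H1
  add 128.33.224.0/20 -> H0 at depth 20
  lookup 16.87.172.64: bits 00 walk d0:H0→d1:-→d2:- -> H0
  lookup 128.33.227.136: bits 10000000001000011110001110001000 walk d0:H0→d1:-→d2:-→d3:-→d4:-→d5:-→d6:-→d7:-→d8:H0→d9:-→d10:-→d11:-→d12:-→d13:-→d14:-→d15:-→d16:H3→d17:-→d18:-→d19:-→d20:H0→d21:-→d22:-→d23:-→d24:-→d25:-→d26:-→d27:-→d28:-→d29:-→d30:-→d31:-→d32:H1 -> H1
  lookup 128.33.224.21: bits 1000000000100001111000 walk d0:H0→d1:-→d2:-→d3:-→d4:-→d5:-→d6:-→d7:-→d8:H0→d9:-→d10:-→d11:-→d12:-→d13:-→d14:-→d15:-→d16:H3→d17:-→d18:-→d19:-→d20:H0→d21:-→d22:- -> H0
  add 55.137.231.48/28 -> H2 at depth 28
  lookup 43.190.171.178: bits 001 walk d0:H0→d1:-→d2:-→d3:- -> H0
  del 128.33.0.0/16 (clear depth 16)
  add 0.0.0.0/0 -> H2 at depth 0
  del 128.33.227.136/32 (clear depth 32)
  add 55.128.0.0/12 -> H0 at depth 12
  del 0.0.0.0/0 (clear depth 0)
  add 55.137.224.0/20 -> H0 at depth 20
  add 55.137.224.0/20 -> H0 at depth 20
  add 38.44.1.144/28 -> H2 at depth 28
  add 128.33.227.136/32 -> H0 at depth 32
  lookup 38.44.1.144: bits 0010011000101100000000011001 walk d0:-→d1:-→d2:-→d3:-→d4:-→d5:-→d6:-→d7:-→d8:-→d9:-→d10:-→d11:-→d12:-→d13:-→d14:-→d15:-→d16:-→d17:-→d18:-→d19:-→d20:-→d21:-→d22:-→d23:-→d24:-→d25:-→d26:-→d27:-→d28:H2 -> H2
  add 38.44.0.0/16 -> H3 at depth 16
  lookup 120.146.250.18: bits 0 walk d0:-→d1:- -> no-route
  add 128.33.227.128/28 -> H3 at depth 28
  add 128.33.224.0/21 -> H2 at depth 21
  lookup 128.33.224.250: bits 1000000000100001111000 walk d0:-→d1:-→d2:-→d3:-→d4:-→d5:-→d6:-→d7:-→d8:H0→d9:-→d10:-→d11:-→d12:-→d13:-→d14:-→d15:-→d16:-→d17:-→d18:-→d19:-→d20:H0→d21:H2→d22:- -> H2
  add 55.137.192.0/18 -> H1 at depth 18

== LOOKUPS ==
["H3","H1","H0","H1","H0","H0","H2","no-route","H2"]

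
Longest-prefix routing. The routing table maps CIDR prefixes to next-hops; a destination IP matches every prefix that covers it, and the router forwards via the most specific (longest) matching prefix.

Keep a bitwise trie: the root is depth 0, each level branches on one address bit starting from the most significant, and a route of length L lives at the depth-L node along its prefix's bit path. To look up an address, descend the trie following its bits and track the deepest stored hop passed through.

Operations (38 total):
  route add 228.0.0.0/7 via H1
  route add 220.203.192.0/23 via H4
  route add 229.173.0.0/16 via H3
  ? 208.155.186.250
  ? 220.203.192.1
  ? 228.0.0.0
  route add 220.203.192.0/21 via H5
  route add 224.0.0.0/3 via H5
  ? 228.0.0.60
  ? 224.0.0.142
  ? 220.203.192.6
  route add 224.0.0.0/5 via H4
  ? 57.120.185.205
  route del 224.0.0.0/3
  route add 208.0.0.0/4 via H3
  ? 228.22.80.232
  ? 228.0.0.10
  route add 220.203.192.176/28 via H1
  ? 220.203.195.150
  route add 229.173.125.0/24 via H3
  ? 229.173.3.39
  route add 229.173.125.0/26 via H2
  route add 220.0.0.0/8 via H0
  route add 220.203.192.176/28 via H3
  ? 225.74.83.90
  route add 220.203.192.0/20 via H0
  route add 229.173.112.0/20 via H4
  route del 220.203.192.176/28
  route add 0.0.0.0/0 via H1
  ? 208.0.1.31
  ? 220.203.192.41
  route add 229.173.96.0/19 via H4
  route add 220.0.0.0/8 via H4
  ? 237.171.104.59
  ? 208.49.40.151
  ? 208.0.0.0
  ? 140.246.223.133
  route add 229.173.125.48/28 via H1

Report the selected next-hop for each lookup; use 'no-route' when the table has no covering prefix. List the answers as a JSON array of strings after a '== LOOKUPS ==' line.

Trace:
  + 228.0.0.0/7 (H1) depth=7
  + 220.203.192.0/23 (H4) depth=23
  + 229.173.0.0/16 (H3) depth=16
  Q 208.155.186.250: descend 1101 ; hops seen [∅] ; pick no-route
  Q 220.203.192.1: descend 11011100110010111100000 ; hops seen [H4] ; pick H4
  Q 228.0.0.0: descend 1110010 ; hops seen [H1] ; pick H1
  + 220.203.192.0/21 (H5) depth=21
  + 224.0.0.0/3 (H5) depth=3
  Q 228.0.0.60: descend 1110010 ; hops seen [H5,H1] ; pick H1
  Q 224.0.0.142: descend 11100 ; hops seen [H5] ; pick H5
  Q 220.203.192.6: descend 11011100110010111100000 ; hops seen [H5,H4] ; pick H4
  + 224.0.0.0/5 (H4) depth=5
  Q 57.120.185.205: descend ε ; hops seen [∅] ; pick no-route
  - 224.0.0.0/3 clear@3
  + 208.0.0.0/4 (H3) depth=4
  Q 228.22.80.232: descend 1110010 ; hops seen [H4,H1] ; pick H1
  Q 228.0.0.10: descend 1110010 ; hops seen [H4,H1] ; pick H1
  + 220.203.192.176/28 (H1) depth=28
  Q 220.203.195.150: descend 1101110011001011110000 ; hops seen [H3,H5] ; pick H5
  + 229.173.125.0/24 (H3) depth=24
  Q 229.173.3.39: descend 11100101101011010 ; hops seen [H4,H1,H3] ; pick H3
  + 229.173.125.0/26 (H2) depth=26
  + 220.0.0.0/8 (H0) depth=8
  + 220.203.192.176/28 (H3) depth=28
  Q 225.74.83.90: descend 11100 ; hops seen [H4] ; pick H4
  + 220.203.192.0/20 (H0) depth=20
  + 229.173.112.0/20 (H4) depth=20
  - 220.203.192.176/28 clear@28
  + 0.0.0.0/0 (H1) depth=0
  Q 208.0.1.31: descend 1101 ; hops seen [H1,H3] ; pick H3
  Q 220.203.192.41: descend 110111001100101111000000 ; hops seen [H1,H3,H0,H0,H5,H4] ; pick H4
  + 229.173.96.0/19 (H4) depth=19
  + 220.0.0.0/8 (H4) depth=8
  Q 237.171.104.59: descend 1110 ; hops seen [H1] ; pick H1
  Q 208.49.40.151: descend 1101 ; hops seen [H1,H3] ; pick H3
  Q 208.0.0.0: descend 1101 ; hops seen [H1,H3] ; pick H3
  Q 140.246.223.133: descend 1 ; hops seen [H1] ; pick H1
  + 229.173.125.48/28 (H1) depth=28

== LOOKUPS ==
["no-route","H4","H1","H1","H5","H4","no-route","H1","H1","H5","H3","H4","H3","H4","H1","H3","H3","H1"]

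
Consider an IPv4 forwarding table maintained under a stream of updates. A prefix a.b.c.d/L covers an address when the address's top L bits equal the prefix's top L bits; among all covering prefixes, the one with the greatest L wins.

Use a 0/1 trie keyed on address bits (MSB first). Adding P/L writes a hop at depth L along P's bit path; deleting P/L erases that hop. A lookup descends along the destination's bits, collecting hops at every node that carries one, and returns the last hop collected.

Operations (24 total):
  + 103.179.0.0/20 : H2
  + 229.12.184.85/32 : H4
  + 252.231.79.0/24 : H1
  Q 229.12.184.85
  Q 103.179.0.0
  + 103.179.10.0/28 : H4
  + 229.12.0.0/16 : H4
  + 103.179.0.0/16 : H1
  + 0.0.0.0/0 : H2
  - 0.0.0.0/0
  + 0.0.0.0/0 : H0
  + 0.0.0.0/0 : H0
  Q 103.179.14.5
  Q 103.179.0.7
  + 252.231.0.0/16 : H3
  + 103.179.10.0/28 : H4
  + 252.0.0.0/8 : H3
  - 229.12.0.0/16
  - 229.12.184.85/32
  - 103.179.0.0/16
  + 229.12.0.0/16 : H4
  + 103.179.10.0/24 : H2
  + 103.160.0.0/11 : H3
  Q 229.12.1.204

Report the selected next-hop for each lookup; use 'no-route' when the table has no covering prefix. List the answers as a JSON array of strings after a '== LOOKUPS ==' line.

Apply in order:
  + 103.179.0.0/20 (H2) depth=20
  + 229.12.184.85/32 (H4) depth=32
  + 252.231.79.0/24 (H1) depth=24
  Q 229.12.184.85: descend 11100101000011001011100001010101 ; hops seen [H4] ; pick H4
  Q 103.179.0.0: descend 01100111101100110000 ; hops seen [H2] ; pick H2
  + 103.179.10.0/28 (H4) depth=28
  + 229.12.0.0/16 (H4) depth=16
  + 103.179.0.0/16 (H1) depth=16
  + 0.0.0.0/0 (H2) depth=0
  del 0.0.0.0/0 (clear depth 0)
  + 0.0.0.0/0 (H0) depth=0
  + 0.0.0.0/0 (H0) depth=0
  Q 103.179.14.5: descend 011001111011001100001 ; hops seen [H0,H1,H2] ; pick H2
  Q 103.179.0.7: descend 01100111101100110000 ; hops seen [H0,H1,H2] ; pick H2
  + 252.231.0.0/16 (H3) depth=16
  + 103.179.10.0/28 (H4) depth=28
  + 252.0.0.0/8 (H3) depth=8
  del 229.12.0.0/16 (clear depth 16)
  del 229.12.184.85/32 (clear depth 32)
  del 103.179.0.0/16 (clear depth 16)
  + 229.12.0.0/16 (H4) depth=16
  + 103.179.10.0/24 (H2) depth=24
  + 103.160.0.0/11 (H3) depth=11
  Q 229.12.1.204: descend 1110010100001100 ; hops seen [H0,H4] ; pick H4

== LOOKUPS ==
["H4","H2","H2","H2","H4"]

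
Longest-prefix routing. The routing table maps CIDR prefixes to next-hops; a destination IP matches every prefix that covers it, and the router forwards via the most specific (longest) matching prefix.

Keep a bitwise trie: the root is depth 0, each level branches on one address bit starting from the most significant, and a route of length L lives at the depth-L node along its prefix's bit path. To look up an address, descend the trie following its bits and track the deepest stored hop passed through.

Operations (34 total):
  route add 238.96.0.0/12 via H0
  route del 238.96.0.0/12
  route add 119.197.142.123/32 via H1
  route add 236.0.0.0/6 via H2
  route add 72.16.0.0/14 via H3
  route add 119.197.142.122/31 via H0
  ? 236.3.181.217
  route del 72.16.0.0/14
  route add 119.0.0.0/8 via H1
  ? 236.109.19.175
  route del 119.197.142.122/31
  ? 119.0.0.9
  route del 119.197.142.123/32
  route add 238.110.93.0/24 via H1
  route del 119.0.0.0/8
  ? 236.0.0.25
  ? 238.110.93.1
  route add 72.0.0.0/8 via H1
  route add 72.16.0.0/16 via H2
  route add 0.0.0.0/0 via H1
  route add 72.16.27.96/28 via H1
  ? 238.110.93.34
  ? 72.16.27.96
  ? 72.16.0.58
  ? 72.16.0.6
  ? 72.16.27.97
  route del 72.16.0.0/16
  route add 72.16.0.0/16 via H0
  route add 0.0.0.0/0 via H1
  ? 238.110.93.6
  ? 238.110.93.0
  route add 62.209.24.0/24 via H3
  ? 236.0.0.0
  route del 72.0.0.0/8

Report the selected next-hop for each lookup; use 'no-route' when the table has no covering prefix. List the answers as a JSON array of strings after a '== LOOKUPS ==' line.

Process each operation:
  add 238.96.0.0/12 -> H0 at depth 12
  del 238.96.0.0/12 (clear depth 12)
  add 119.197.142.123/32 -> H1 at depth 32
  add 236.0.0.0/6 -> H2 at depth 6
  add 72.16.0.0/14 -> H3 at depth 14
  add 119.197.142.122/31 -> H0 at depth 31
  Q 236.3.181.217: descend 111011 ; hops seen [H2] ; pick H2
  del 72.16.0.0/14 (clear depth 14)
  add 119.0.0.0/8 -> H1 at depth 8
  Q 236.109.19.175: descend 111011 ; hops seen [H2] ; pick H2
  del 119.197.142.122/31 (clear depth 31)
  Q 119.0.0.9: descend 01110111 ; hops seen [H1] ; pick H1
  del 119.197.142.123/32 (clear depth 32)
  add 238.110.93.0/24 -> H1 at depth 24
  del 119.0.0.0/8 (clear depth 8)
  Q 236.0.0.25: descend 111011 ; hops seen [H2] ; pick H2
  Q 238.110.93.1: descend 111011100110111001011101 ; hops seen [H2,H1] ; pick H1
  add 72.0.0.0/8 -> H1 at depth 8
  add 72.16.0.0/16 -> H2 at depth 16
  add 0.0.0.0/0 -> H1 at depth 0
  add 72.16.27.96/28 -> H1 at depth 28
  Q 238.110.93.34: descend 111011100110111001011101 ; hops seen [H1,H2,H1] ; pick H1
  Q 72.16.27.96: descend 0100100000010000000110110110 ; hops seen [H1,H1,H2,H1] ; pick H1
  Q 72.16.0.58: descend 0100100000010000000 ; hops seen [H1,H1,H2] ; pick H2
  Q 72.16.0.6: descend 0100100000010000000 ; hops seen [H1,H1,H2] ; pick H2
  Q 72.16.27.97: descend 0100100000010000000110110110 ; hops seen [H1,H1,H2,H1] ; pick H1
  del 72.16.0.0/16 (clear depth 16)
  add 72.16.0.0/16 -> H0 at depth 16
  add 0.0.0.0/0 -> H1 at depth 0
  Q 238.110.93.6: descend 111011100110111001011101 ; hops seen [H1,H2,H1] ; pick H1
  Q 238.110.93.0: descend 111011100110111001011101 ; hops seen [H1,H2,H1] ; pick H1
  add 62.209.24.0/24 -> H3 at depth 24
  Q 236.0.0.0: descend 111011 ; hops seen [H1,H2] ; pick H2
  del 72.0.0.0/8 (clear depth 8)

== LOOKUPS ==
["H2","H2","H1","H2","H1","H1","H1","H2","H2","H1","H1","H1","H2"]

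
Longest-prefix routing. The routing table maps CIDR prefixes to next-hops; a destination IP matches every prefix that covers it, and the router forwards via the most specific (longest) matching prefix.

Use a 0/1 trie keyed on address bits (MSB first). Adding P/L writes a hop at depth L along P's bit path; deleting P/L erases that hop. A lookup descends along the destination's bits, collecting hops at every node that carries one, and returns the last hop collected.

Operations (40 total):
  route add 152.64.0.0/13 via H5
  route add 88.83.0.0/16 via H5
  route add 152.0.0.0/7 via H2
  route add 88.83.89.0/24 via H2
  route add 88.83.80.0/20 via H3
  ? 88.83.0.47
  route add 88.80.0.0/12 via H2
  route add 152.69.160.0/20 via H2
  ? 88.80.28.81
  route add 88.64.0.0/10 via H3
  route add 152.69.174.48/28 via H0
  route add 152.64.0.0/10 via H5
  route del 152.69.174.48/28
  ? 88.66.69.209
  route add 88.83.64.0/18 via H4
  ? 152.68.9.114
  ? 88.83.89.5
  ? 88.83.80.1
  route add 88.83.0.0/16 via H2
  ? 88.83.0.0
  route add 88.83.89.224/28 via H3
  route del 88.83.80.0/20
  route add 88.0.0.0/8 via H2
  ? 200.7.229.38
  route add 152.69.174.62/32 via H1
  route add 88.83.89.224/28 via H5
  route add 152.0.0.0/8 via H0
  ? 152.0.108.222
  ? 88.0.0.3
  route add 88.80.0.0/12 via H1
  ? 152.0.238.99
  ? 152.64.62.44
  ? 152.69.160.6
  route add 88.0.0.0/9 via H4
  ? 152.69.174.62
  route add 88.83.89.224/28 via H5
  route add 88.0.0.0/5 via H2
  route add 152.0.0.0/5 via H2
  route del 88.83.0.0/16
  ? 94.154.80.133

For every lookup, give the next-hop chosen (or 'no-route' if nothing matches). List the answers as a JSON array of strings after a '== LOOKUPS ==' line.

Trace:
  add 152.64.0.0/13 -> H5 at depth 13
  add 88.83.0.0/16 -> H5 at depth 16
  add 152.0.0.0/7 -> H2 at depth 7
  add 88.83.89.0/24 -> H2 at depth 24
  add 88.83.80.0/20 -> H3 at depth 20
  lookup 88.83.0.47: bits 01011000010100110 walk d0:-→d1:-→d2:-→d3:-→d4:-→d5:-→d6:-→d7:-→d8:-→d9:-→d10:-→d11:-→d12:-→d13:-→d14:-→d15:-→d16:H5→d17:- -> H5
  add 88.80.0.0/12 -> H2 at depth 12
  add 152.69.160.0/20 -> H2 at depth 20
  lookup 88.80.28.81: bits 01011000010100 walk d0:-→d1:-→d2:-→d3:-→d4:-→d5:-→d6:-→d7:-→d8:-→d9:-→d10:-→d11:-→d12:H2→d13:-→d14:- -> H2
  add 88.64.0.0/10 -> H3 at depth 10
  add 152.69.174.48/28 -> H0 at depth 28
  add 152.64.0.0/10 -> H5 at depth 10
  - 152.69.174.48/28 clear@28
  lookup 88.66.69.209: bits 01011000010 walk d0:-→d1:-→d2:-→d3:-→d4:-→d5:-→d6:-→d7:-→d8:-→d9:-→d10:H3→d11:- -> H3
  add 88.83.64.0/18 -> H4 at depth 18
  lookup 152.68.9.114: bits 100110000100010 walk d0:-→d1:-→d2:-→d3:-→d4:-→d5:-→d6:-→d7:H2→d8:-→d9:-→d10:H5→d11:-→d12:-→d13:H5→d14:-→d15:- -> H5
  lookup 88.83.89.5: bits 010110000101001101011001 walk d0:-→d1:-→d2:-→d3:-→d4:-→d5:-→d6:-→d7:-→d8:-→d9:-→d10:H3→d11:-→d12:H2→d13:-→d14:-→d15:-→d16:H5→d17:-→d18:H4→d19:-→d20:H3→d21:-→d22:-→d23:-→d24:H2 -> H2
  lookup 88.83.80.1: bits 01011000010100110101 walk d0:-→d1:-→d2:-→d3:-→d4:-→d5:-→d6:-→d7:-→d8:-→d9:-→d10:H3→d11:-→d12:H2→d13:-→d14:-→d15:-→d16:H5→d17:-→d18:H4→d19:-→d20:H3 -> H3
  add 88.83.0.0/16 -> H2 at depth 16
  lookup 88.83.0.0: bits 01011000010100110 walk d0:-→d1:-→d2:-→d3:-→d4:-→d5:-→d6:-→d7:-→d8:-→d9:-→d10:H3→d11:-→d12:H2→d13:-→d14:-→d15:-→d16:H2→d17:- -> H2
  add 88.83.89.224/28 -> H3 at depth 28
  - 88.83.80.0/20 clear@20
  add 88.0.0.0/8 -> H2 at depth 8
  lookup 200.7.229.38: bits 1 walk d0:-→d1:- -> no-route
  add 152.69.174.62/32 -> H1 at depth 32
  add 88.83.89.224/28 -> H5 at depth 28
  add 152.0.0.0/8 -> H0 at depth 8
  lookup 152.0.108.222: bits 100110000 walk d0:-→d1:-→d2:-→d3:-→d4:-→d5:-→d6:-→d7:H2→d8:H0→d9:- -> H0
  lookup 88.0.0.3: bits 010110000 walk d0:-→d1:-→d2:-→d3:-→d4:-→d5:-→d6:-→d7:-→d8:H2→d9:- -> H2
  add 88.80.0.0/12 -> H1 at depth 12
  lookup 152.0.238.99: bits 100110000 walk d0:-→d1:-→d2:-→d3:-→d4:-→d5:-→d6:-→d7:H2→d8:H0→d9:- -> H0
  lookup 152.64.62.44: bits 1001100001000 walk d0:-→d1:-→d2:-→d3:-→d4:-→d5:-→d6:-→d7:H2→d8:H0→d9:-→d10:H5→d11:-→d12:-→d13:H5 -> H5
  lookup 152.69.160.6: bits 10011000010001011010 walk d0:-→d1:-→d2:-→d3:-→d4:-→d5:-→d6:-→d7:H2→d8:H0→d9:-→d10:H5→d11:-→d12:-→d13:H5→d14:-→d15:-→d16:-→d17:-→d18:-→d19:-→d20:H2 -> H2
  add 88.0.0.0/9 -> H4 at depth 9
  lookup 152.69.174.62: bits 10011000010001011010111000111110 walk d0:-→d1:-→d2:-→d3:-→d4:-→d5:-→d6:-→d7:H2→d8:H0→d9:-→d10:H5→d11:-→d12:-→d13:H5→d14:-→d15:-→d16:-→d17:-→d18:-→d19:-→d20:H2→d21:-→d22:-→d23:-→d24:-→d25:-→d26:-→d27:-→d28:-→d29:-→d30:-→d31:-→d32:H1 -> H1
  add 88.83.89.224/28 -> H5 at depth 28
  add 88.0.0.0/5 -> H2 at depth 5
  add 152.0.0.0/5 -> H2 at depth 5
  - 88.83.0.0/16 clear@16
  lookup 94.154.80.133: bits 01011 walk d0:-→d1:-→d2:-→d3:-→d4:-→d5:H2 -> H2

== LOOKUPS ==
["H5","H2","H3","H5","H2","H3","H2","no-route","H0","H2","H0","H5","H2","H1","H2"]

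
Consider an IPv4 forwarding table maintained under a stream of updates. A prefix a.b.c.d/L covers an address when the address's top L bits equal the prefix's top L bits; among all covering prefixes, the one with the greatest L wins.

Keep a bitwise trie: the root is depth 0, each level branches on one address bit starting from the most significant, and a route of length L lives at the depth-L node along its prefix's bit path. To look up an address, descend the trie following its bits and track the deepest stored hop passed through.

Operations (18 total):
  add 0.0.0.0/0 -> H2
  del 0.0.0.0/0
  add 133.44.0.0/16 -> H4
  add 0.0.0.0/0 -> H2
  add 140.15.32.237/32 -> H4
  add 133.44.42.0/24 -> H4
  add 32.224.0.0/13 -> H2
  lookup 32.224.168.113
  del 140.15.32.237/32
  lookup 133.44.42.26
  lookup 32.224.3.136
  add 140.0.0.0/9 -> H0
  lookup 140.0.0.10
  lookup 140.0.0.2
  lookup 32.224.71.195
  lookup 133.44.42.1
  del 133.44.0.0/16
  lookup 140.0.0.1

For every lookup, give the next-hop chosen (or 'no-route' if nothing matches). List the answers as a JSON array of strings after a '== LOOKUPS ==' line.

Trace:
  add 0.0.0.0/0 -> H2 at depth 0
  del 0.0.0.0/0 (clear depth 0)
  add 133.44.0.0/16 -> H4 at depth 16
  add 0.0.0.0/0 -> H2 at depth 0
  add 140.15.32.237/32 -> H4 at depth 32
  add 133.44.42.0/24 -> H4 at depth 24
  add 32.224.0.0/13 -> H2 at depth 13
  ? 32.224.168.113  path d0:H2→d1:-→d2:-→d3:-→d4:-→d5:-→d6:-→d7:-→d8:-→d9:-→d10:-→d11:-→d12:-→d13:H2  best=H2
  del 140.15.32.237/32 (clear depth 32)
  ? 133.44.42.26  path d0:H2→d1:-→d2:-→d3:-→d4:-→d5:-→d6:-→d7:-→d8:-→d9:-→d10:-→d11:-→d12:-→d13:-→d14:-→d15:-→d16:H4→d17:-→d18:-→d19:-→d20:-→d21:-→d22:-→d23:-→d24:H4  best=H4
  ? 32.224.3.136  path d0:H2→d1:-→d2:-→d3:-→d4:-→d5:-→d6:-→d7:-→d8:-→d9:-→d10:-→d11:-→d12:-→d13:H2  best=H2
  add 140.0.0.0/9 -> H0 at depth 9
  ? 140.0.0.10  path d0:H2→d1:-→d2:-→d3:-→d4:-→d5:-→d6:-→d7:-→d8:-→d9:H0→d10:-→d11:-→d12:-  best=H0
  ? 140.0.0.2  path d0:H2→d1:-→d2:-→d3:-→d4:-→d5:-→d6:-→d7:-→d8:-→d9:H0→d10:-→d11:-→d12:-  best=H0
  ? 32.224.71.195  path d0:H2→d1:-→d2:-→d3:-→d4:-→d5:-→d6:-→d7:-→d8:-→d9:-→d10:-→d11:-→d12:-→d13:H2  best=H2
  ? 133.44.42.1  path d0:H2→d1:-→d2:-→d3:-→d4:-→d5:-→d6:-→d7:-→d8:-→d9:-→d10:-→d11:-→d12:-→d13:-→d14:-→d15:-→d16:H4→d17:-→d18:-→d19:-→d20:-→d21:-→d22:-→d23:-→d24:H4  best=H4
  del 133.44.0.0/16 (clear depth 16)
  ? 140.0.0.1  path d0:H2→d1:-→d2:-→d3:-→d4:-→d5:-→d6:-→d7:-→d8:-→d9:H0→d10:-→d11:-→d12:-  best=H0

== LOOKUPS ==
["H2","H4","H2","H0","H0","H2","H4","H0"]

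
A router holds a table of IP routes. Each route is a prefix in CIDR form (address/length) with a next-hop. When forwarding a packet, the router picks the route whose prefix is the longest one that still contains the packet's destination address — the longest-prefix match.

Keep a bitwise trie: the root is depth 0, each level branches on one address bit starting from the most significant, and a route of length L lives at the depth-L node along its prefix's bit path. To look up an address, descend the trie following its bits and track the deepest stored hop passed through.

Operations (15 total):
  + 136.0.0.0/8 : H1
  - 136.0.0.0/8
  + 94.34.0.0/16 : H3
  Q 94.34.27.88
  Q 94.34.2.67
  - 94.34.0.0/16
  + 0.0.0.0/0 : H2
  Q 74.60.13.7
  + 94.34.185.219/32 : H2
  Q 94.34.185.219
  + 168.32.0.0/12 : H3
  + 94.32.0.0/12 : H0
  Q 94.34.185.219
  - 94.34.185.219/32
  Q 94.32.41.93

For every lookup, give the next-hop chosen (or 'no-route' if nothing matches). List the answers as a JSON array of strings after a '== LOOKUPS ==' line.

Apply in order:
  add 136.0.0.0/8 -> H1 at depth 8
  - 136.0.0.0/8 clear@8
  add 94.34.0.0/16 -> H3 at depth 16
  Q 94.34.27.88: descend 0101111000100010 ; hops seen [H3] ; pick H3
  Q 94.34.2.67: descend 0101111000100010 ; hops seen [H3] ; pick H3
  - 94.34.0.0/16 clear@16
  add 0.0.0.0/0 -> H2 at depth 0
  Q 74.60.13.7: descend 010 ; hops seen [H2] ; pick H2
  add 94.34.185.219/32 -> H2 at depth 32
  Q 94.34.185.219: descend 01011110001000101011100111011011 ; hops seen [H2,H2] ; pick H2
  add 168.32.0.0/12 -> H3 at depth 12
  add 94.32.0.0/12 -> H0 at depth 12
  Q 94.34.185.219: descend 01011110001000101011100111011011 ; hops seen [H2,H0,H2] ; pick H2
  - 94.34.185.219/32 clear@32
  Q 94.32.41.93: descend 01011110001000 ; hops seen [H2,H0] ; pick H0

== LOOKUPS ==
["H3","H3","H2","H2","H2","H0"]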